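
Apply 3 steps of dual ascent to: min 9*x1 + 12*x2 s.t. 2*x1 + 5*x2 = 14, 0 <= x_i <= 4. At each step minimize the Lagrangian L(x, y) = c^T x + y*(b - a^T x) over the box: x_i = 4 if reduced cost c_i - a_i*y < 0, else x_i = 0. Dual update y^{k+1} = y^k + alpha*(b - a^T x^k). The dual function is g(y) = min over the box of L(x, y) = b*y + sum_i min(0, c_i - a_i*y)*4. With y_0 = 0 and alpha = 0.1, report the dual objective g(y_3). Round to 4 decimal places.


Dual ascent for LP: min 9*x1 + 12*x2, 2*x1 + 5*x2 = 14, 0 <= x_i <= 4
Step 1: y^k = 0.0, reduced costs: (9.0, 12.0)
  x^k = (0.0, 0.0), subgradient = b - a^T x = 14.0
  y^{k+1} = 0.0 + 0.1*14.0 = 1.4
Step 2: y^k = 1.4, reduced costs: (6.2, 5.0)
  x^k = (0.0, 0.0), subgradient = b - a^T x = 14.0
  y^{k+1} = 1.4 + 0.1*14.0 = 2.8
Step 3: y^k = 2.8, reduced costs: (3.4, -2.0)
  x^k = (0.0, 4.0), subgradient = b - a^T x = -6.0
  y^{k+1} = 2.8 + 0.1*-6.0 = 2.2
Dual objective at y_3 = 2.2: reduced costs (4.6, 1.0), box minimizer x = (0.0, 0.0)
g(y_3) = b*y + (c1 - a1*y)*x1 + (c2 - a2*y)*x2 = 14*2.2 + 4.6*0.0 + 1.0*0.0 = 30.8 + 0.0 + 0.0 = 30.8


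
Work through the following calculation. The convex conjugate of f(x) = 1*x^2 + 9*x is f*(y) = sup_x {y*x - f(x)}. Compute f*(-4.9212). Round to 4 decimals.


f*(y) = sup_x {y*x - a*x^2 - b*x} = sup_x {(y-b)*x - a*x^2}
FOC: (y - b) - 2a*x = 0 => x* = (y - b)/(2a)
x* = (-4.9212 - 9)/(2*1) = -6.9606
f*(-4.9212) = (y-b)^2/(4a) = (-4.9212 - 9)^2/(4*1)
= 193.7998/4 = 48.45


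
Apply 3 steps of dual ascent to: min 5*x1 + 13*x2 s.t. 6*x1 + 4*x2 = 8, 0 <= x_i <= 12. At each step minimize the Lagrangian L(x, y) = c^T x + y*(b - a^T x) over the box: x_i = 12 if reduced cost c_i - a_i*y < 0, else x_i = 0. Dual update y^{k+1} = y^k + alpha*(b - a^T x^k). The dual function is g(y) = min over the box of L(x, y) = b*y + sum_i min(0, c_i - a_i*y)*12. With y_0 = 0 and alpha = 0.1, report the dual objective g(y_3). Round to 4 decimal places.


Dual ascent for LP: min 5*x1 + 13*x2, 6*x1 + 4*x2 = 8, 0 <= x_i <= 12
Step 1: y^k = 0.0, reduced costs: (5.0, 13.0)
  x^k = (0.0, 0.0), subgradient = b - a^T x = 8.0
  y^{k+1} = 0.0 + 0.1*8.0 = 0.8
Step 2: y^k = 0.8, reduced costs: (0.2, 9.8)
  x^k = (0.0, 0.0), subgradient = b - a^T x = 8.0
  y^{k+1} = 0.8 + 0.1*8.0 = 1.6
Step 3: y^k = 1.6, reduced costs: (-4.6, 6.6)
  x^k = (12.0, 0.0), subgradient = b - a^T x = -64.0
  y^{k+1} = 1.6 + 0.1*-64.0 = -4.8
Dual objective at y_3 = -4.8: reduced costs (33.8, 32.2), box minimizer x = (0.0, 0.0)
g(y_3) = b*y + (c1 - a1*y)*x1 + (c2 - a2*y)*x2 = 8*(-4.8) + 33.8*0.0 + 32.2*0.0 = -38.4 + 0.0 + 0.0 = -38.4


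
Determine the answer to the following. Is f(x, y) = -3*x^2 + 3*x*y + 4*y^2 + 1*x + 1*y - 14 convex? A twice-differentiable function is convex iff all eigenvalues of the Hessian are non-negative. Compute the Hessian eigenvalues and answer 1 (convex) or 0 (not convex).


The Hessian of f(x,y) = -3*x^2 + 3*x*y + 4*y^2 + 1*x + 1*y - 14 is:
H = [[-6, 3], [3, 8]]
Trace = -6 + 8 = 2
Determinant = -6*8 - (3)^2 = -57
Discriminant = (2)^2 - 4*-57 = 232.0
Eigenvalues: lambda_1 = -6.6158, lambda_2 = 8.6158
The function is not convex.

0


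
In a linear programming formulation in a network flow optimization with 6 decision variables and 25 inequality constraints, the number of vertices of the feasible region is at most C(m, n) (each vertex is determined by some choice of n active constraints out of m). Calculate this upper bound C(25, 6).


Each vertex corresponds to some choice of n active constraints out of m, so the number of vertices is at most C(m, n) = m! / (n!(m-n)!).
m = 25, n = 6
Numerator: 25 * 24 * 23 * 22 * 21 * 20
Denominator: 6! = 720
C(25, 6) = 177100


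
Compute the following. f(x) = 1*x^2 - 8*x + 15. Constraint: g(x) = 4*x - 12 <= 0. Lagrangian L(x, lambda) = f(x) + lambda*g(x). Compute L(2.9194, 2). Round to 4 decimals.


Step 1: Evaluate f(x).
f(2.9194) = 1*2.9194^2 - 8*2.9194 + 15 = 0.1677
Step 2: Evaluate g(x).
g(2.9194) = 4*2.9194 - 12 = -0.3224
Step 3: Compute Lagrangian.
L = 0.1677 + 2*-0.3224 = -0.4771


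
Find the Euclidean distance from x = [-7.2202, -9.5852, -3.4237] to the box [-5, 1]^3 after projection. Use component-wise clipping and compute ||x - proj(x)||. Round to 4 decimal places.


Project each component onto [-5, 1].
clip(-7.2202) = -5.0, clip(-9.5852) = -5.0, clip(-3.4237) = -3.4237
Projection = [-5.0, -5.0, -3.4237]
Squared diffs: [4.9293, 21.0241, 0.0]
Distance = sqrt(25.9534) = 5.0944


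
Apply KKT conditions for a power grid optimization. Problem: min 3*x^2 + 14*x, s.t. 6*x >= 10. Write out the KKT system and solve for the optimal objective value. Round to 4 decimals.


Step 1: Try lambda = 0 (constraint inactive).
x_unc = -14/(2*3) = -2.3333
Check: 6*-2.3333 = -13.9998 < 10 -- violated!
Step 2: Constraint must be active: 6*x = 10
x* = 10/6 = 5/3 = 1.6667 (rounded; the exact value 5/3 is used below)
lambda = (2*3*(5/3) + 14)/6 = 4.0
Step 3: Compute optimal value.
f(x*) = 3*(5/3)^2 + 14*(5/3) = 31.6667


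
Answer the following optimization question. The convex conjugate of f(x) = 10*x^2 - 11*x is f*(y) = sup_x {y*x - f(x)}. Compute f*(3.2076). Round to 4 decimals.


f*(y) = sup_x {y*x - a*x^2 - b*x} = sup_x {(y-b)*x - a*x^2}
FOC: (y - b) - 2a*x = 0 => x* = (y - b)/(2a)
x* = (3.2076 + 11)/(2*10) = 0.7104
f*(3.2076) = (y-b)^2/(4a) = (3.2076 + 11)^2/(4*10)
= 201.8559/40 = 5.0464


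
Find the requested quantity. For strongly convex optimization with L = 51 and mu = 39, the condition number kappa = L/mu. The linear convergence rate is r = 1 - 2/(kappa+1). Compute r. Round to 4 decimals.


Step 1: Compute the condition number.
kappa = L/mu = 51/39 = 1.3077
Step 2: Compute the convergence rate.
r = 1 - 2/(kappa + 1) = 1 - 2*mu/(L + mu) = (L - mu)/(L + mu) = 12/90 = 0.1333


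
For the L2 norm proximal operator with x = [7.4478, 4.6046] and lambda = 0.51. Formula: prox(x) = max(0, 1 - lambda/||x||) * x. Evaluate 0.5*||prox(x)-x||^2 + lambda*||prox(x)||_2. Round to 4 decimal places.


Step 1: Compute ||x||.
||x|| = 8.7563
Step 2: Compute scaling factor.
scale = max(0, 1 - 0.51/8.7563) = 0.9418
Step 3: prox(x) = [7.014, 4.3364]
||prox(x)|| = 8.2463
Step 4: Proximal objective.
0.5*||prox-x||^2 = 0.1301
lambda*||prox|| = 4.2056
Total = 4.3356


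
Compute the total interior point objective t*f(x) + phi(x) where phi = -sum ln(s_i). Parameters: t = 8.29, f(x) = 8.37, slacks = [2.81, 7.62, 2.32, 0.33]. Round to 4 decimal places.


Step 1: Compute log-barrier.
ln values: [1.0332, 2.0308, 0.8416, -1.1087]
phi = -(1.0332 + 2.0308 + 0.8416 - 1.1087) = -2.7969
Step 2: Compute augmented objective.
t*f(x) = 8.29*8.37 = 69.3873
Total = 69.3873 - 2.7969 = 66.5904


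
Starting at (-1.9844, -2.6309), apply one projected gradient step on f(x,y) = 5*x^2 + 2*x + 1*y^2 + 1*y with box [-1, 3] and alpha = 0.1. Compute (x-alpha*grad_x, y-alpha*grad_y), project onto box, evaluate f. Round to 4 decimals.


Step 1: Compute gradient at (-1.9844, -2.6309).
grad_x = 2*5*-1.9844 + 2 = -17.844
grad_y = 2*1*-2.6309 + 1 = -4.2618
Step 2: Gradient step.
x_raw = -1.9844 - 0.1*-17.844 = -0.2
y_raw = -2.6309 - 0.1*-4.2618 = -2.2047
Step 3: Project onto [-1, 3].
x_proj = clip(-0.2) = -0.2
y_proj = clip(-2.2047) = -1.0
Step 4: Evaluate f.
f(-0.2, -1.0) = -0.2


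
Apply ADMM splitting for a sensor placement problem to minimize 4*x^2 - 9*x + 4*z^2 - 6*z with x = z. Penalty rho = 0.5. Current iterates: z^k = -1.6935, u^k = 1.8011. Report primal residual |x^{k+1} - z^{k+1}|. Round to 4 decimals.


ADMM iteration with rho = 0.5, z^k = -1.6935, u^k = 1.8011
Step 1: x-update.
Minimize 4*x^2 - 9*x + (0.5/2)*(x + 1.6935 + 1.8011)^2
FOC: (2*4 + 0.5)*x = 9 + 0.5*(-1.6935 - 1.8011)
x^{k+1} = 0.8533
Step 2: z-update.
Minimize 4*z^2 - 6*z + (0.5/2)*(0.8533 - z + 1.8011)^2
FOC: (2*4 + 0.5)*z = 6 + 0.5*(0.8533 + 1.8011)
z^{k+1} = 0.862
Step 3: u-update.
u^{k+1} = 1.8011 + 0.8533 - 0.862 = 1.7923
Step 4: Primal residual = |0.8533 - 0.862| = 0.0088


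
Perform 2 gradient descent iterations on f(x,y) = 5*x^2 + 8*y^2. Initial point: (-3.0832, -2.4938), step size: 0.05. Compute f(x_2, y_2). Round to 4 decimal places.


Gradient descent on f(x,y) = 5*x^2 + 8*y^2.
Starting point: (-3.0832, -2.4938), alpha = 0.05
Step 1: grad_x = 2*5*-3.0832 = -30.832, grad_y = 2*8*-2.4938 = -39.9008
  x_1 = -3.0832 - 0.05*-30.832 = -1.5416
  y_1 = -2.4938 - 0.05*-39.9008 = -0.4988
Step 2: grad_x = 2*5*-1.5416 = -15.416, grad_y = 2*8*-0.4988 = -7.9802
  x_2 = -1.5416 - 0.05*-15.416 = -0.7708
  y_2 = -0.4988 - 0.05*-7.9802 = -0.0998
f(-0.7708, -0.0998) = 5*(-0.7708)^2 + 8*(-0.0998)^2 = 3.0503


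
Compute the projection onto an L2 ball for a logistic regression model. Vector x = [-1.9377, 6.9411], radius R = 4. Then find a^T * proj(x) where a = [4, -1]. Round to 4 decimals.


Step 1: Compute ||x|| (intermediates to 6 decimals).
||x|| = sqrt((-1.9377)^2 + 6.9411^2) = 7.206494
Step 2: Project.
Since ||x|| > R, scale = R/||x|| = 4/7.206494 = 0.555055, proj(x) = scale * x
proj(x) = [-1.07553, 3.852692]
Step 3: Dot product.
a^T * proj(x) = 4*(-1.07553) - 1*3.852692 = -8.1548


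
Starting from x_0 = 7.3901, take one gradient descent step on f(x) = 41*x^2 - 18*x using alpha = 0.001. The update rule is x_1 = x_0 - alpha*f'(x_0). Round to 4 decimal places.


We compute the gradient at x_0 and apply the update.
f'(x) = 82*x - 18
f'(7.3901) = 82*7.3901 - 18 = 587.9882
x_1 = 7.3901 - 0.001*587.9882 = 6.8021


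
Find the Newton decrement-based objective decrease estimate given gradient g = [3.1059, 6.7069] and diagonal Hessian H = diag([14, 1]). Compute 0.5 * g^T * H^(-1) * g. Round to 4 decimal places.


Step 1: H is diagonal, so H^(-1) * g = [0.2219, 6.7069].
Step 2: g^T H^(-1) g = sum_i g_i^2 / H_ii
  = (3.1059)^2/14 + (6.7069)^2/1
  = 0.689 + 44.9825 = 45.6716
Step 3: Objective decrease = 0.5 * g^T H^(-1) g = 22.8358


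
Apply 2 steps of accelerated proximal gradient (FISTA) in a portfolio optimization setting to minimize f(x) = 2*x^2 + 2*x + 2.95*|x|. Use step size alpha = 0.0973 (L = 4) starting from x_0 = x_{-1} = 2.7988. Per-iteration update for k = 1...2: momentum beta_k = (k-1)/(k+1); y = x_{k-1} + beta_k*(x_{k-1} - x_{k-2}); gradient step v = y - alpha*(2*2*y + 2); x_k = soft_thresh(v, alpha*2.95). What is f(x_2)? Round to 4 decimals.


FISTA on f(x) = 2*x^2 + 2*x + 2.95*|x|
L = 4, alpha = 0.0973
Iteration 1: beta = 0.0, y = 2.7988 + 0.0*(2.7988 - 2.7988) = 2.7988
  grad(y) = 13.1952, v = y - alpha*grad = 1.5149
  prox(v) = soft_thresh(1.5149, 0.287) = 1.2279
Iteration 2: beta = 0.3333, y = 1.2279 + 0.3333*(1.2279 - 2.7988) = 0.7042
  grad(y) = 4.8169, v = y - alpha*grad = 0.2355
  prox(v) = soft_thresh(0.2355, 0.287) = 0.0
f(x_2) = 2*0.0^2 + 2*0.0 + 2.95*|0.0| = 0.0


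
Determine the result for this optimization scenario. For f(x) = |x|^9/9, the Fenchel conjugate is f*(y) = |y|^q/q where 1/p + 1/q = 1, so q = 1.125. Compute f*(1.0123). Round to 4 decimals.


The conjugate exponent q satisfies 1/p + 1/q = 1.
p = 9, so q = 9/(9 - 1) = 1.125
|y|^q = 1.0123^1.125 = 1.0138
f*(1.0123) = 1.0138 / 1.125 = 0.9012


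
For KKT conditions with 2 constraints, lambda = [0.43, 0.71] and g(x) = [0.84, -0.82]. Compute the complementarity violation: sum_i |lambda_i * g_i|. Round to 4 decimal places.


KKT complementary slackness check:
lambda_1 * g_1 = 0.43 * 0.84 = 0.3612
lambda_2 * g_2 = 0.71 * -0.82 = -0.5822
Total violation = 0.3612 + 0.5822 = 0.9434


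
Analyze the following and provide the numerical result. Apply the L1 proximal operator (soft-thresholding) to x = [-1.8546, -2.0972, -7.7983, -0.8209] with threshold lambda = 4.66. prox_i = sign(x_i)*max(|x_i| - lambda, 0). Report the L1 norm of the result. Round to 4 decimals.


Soft-thresholding with lambda = 4.66:
prox(-1.8546) = sign(-1.8546)*max(|-1.8546| - 4.66, 0) = 0.0
prox(-2.0972) = sign(-2.0972)*max(|-2.0972| - 4.66, 0) = 0.0
prox(-7.7983) = sign(-7.7983)*max(|-7.7983| - 4.66, 0) = -3.1383
prox(-0.8209) = sign(-0.8209)*max(|-0.8209| - 4.66, 0) = 0.0
prox(x) = [0.0, 0.0, -3.1383, 0.0]
||prox(x)||_1 = 0.0 + 0.0 + 3.1383 + 0.0 = 3.1383


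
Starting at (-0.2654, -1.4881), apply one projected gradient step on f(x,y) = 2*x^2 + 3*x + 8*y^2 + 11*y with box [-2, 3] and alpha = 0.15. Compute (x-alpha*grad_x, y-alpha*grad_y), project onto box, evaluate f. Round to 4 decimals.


Step 1: Compute gradient at (-0.2654, -1.4881).
grad_x = 2*2*-0.2654 + 3 = 1.9384
grad_y = 2*8*-1.4881 + 11 = -12.8096
Step 2: Gradient step.
x_raw = -0.2654 - 0.15*1.9384 = -0.5562
y_raw = -1.4881 - 0.15*-12.8096 = 0.4333
Step 3: Project onto [-2, 3].
x_proj = clip(-0.5562) = -0.5562
y_proj = clip(0.4333) = 0.4333
Step 4: Evaluate f.
f(-0.5562, 0.4333) = 5.2192


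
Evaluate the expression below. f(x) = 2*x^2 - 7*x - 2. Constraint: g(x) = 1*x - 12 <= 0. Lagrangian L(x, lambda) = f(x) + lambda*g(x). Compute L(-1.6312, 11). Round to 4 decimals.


Step 1: Evaluate f(x).
f(-1.6312) = 2*(-1.6312)^2 - 7*(-1.6312) - 2 = 14.74
Step 2: Evaluate g(x).
g(-1.6312) = 1*-1.6312 - 12 = -13.6312
Step 3: Compute Lagrangian.
L = 14.74 + 11*-13.6312 = -135.2032


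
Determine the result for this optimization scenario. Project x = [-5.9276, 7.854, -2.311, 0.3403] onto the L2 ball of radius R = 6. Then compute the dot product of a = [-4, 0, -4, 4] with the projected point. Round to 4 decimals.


Step 1: Compute ||x|| (intermediates to 6 decimals).
||x|| = sqrt((-5.9276)^2 + 7.854^2 + (-2.311)^2 + 0.3403^2) = 10.113273
Step 2: Project.
Since ||x|| > R, scale = R/||x|| = 6/10.113273 = 0.59328, proj(x) = scale * x
proj(x) = [-3.516727, 4.659621, -1.37107, 0.201893]
Step 3: Dot product.
a^T * proj(x) = -4*(-3.516727) + 0*4.659621 - 4*(-1.37107) + 4*0.201893 = 20.3588


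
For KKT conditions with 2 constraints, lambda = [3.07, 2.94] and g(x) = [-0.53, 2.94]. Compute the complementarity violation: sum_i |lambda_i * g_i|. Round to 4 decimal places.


KKT complementary slackness check:
lambda_1 * g_1 = 3.07 * -0.53 = -1.6271
lambda_2 * g_2 = 2.94 * 2.94 = 8.6436
Total violation = 1.6271 + 8.6436 = 10.2707


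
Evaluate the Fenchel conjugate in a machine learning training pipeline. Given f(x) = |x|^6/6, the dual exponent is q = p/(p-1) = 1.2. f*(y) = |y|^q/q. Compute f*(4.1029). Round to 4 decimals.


The conjugate exponent q satisfies 1/p + 1/q = 1.
p = 6, so q = 6/(6 - 1) = 1.2
|y|^q = 4.1029^1.2 = 5.4414
f*(4.1029) = 5.4414 / 1.2 = 4.5345


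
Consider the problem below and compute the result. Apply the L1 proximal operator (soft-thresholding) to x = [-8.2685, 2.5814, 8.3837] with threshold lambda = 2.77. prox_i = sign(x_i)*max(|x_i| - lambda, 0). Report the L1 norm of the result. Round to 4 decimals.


Soft-thresholding with lambda = 2.77:
prox(-8.2685) = sign(-8.2685)*max(|-8.2685| - 2.77, 0) = -5.4985
prox(2.5814) = sign(2.5814)*max(|2.5814| - 2.77, 0) = 0.0
prox(8.3837) = sign(8.3837)*max(|8.3837| - 2.77, 0) = 5.6137
prox(x) = [-5.4985, 0.0, 5.6137]
||prox(x)||_1 = 5.4985 + 0.0 + 5.6137 = 11.1122


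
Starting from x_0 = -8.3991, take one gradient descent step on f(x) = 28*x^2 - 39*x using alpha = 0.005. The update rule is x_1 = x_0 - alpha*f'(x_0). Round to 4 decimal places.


We compute the gradient at x_0 and apply the update.
f'(x) = 56*x - 39
f'(-8.3991) = 56*-8.3991 - 39 = -509.3496
x_1 = -8.3991 - 0.005*-509.3496 = -5.8524


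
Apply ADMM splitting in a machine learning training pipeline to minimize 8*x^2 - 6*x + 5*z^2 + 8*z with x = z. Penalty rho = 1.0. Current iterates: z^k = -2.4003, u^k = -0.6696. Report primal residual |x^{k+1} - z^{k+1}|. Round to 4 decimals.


ADMM iteration with rho = 1.0, z^k = -2.4003, u^k = -0.6696
Step 1: x-update.
Minimize 8*x^2 - 6*x + (1.0/2)*(x + 2.4003 - 0.6696)^2
FOC: (2*8 + 1.0)*x = 6 + 1.0*(-2.4003 + 0.6696)
x^{k+1} = 0.2511
Step 2: z-update.
Minimize 5*z^2 + 8*z + (1.0/2)*(0.2511 - z - 0.6696)^2
FOC: (2*5 + 1.0)*z = -8 + 1.0*(0.2511 - 0.6696)
z^{k+1} = -0.7653
Step 3: u-update.
u^{k+1} = -0.6696 + 0.2511 + 0.7653 = 0.3469
Step 4: Primal residual = |0.2511 + 0.7653| = 1.0165


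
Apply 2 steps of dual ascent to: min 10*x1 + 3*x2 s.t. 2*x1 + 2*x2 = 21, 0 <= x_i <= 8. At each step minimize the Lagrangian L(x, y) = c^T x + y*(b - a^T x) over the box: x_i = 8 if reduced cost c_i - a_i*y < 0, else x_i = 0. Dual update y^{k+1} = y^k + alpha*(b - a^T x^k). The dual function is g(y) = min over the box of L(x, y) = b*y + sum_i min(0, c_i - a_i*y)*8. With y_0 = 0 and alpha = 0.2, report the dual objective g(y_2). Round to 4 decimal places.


Dual ascent for LP: min 10*x1 + 3*x2, 2*x1 + 2*x2 = 21, 0 <= x_i <= 8
Step 1: y^k = 0.0, reduced costs: (10.0, 3.0)
  x^k = (0.0, 0.0), subgradient = b - a^T x = 21.0
  y^{k+1} = 0.0 + 0.2*21.0 = 4.2
Step 2: y^k = 4.2, reduced costs: (1.6, -5.4)
  x^k = (0.0, 8.0), subgradient = b - a^T x = 5.0
  y^{k+1} = 4.2 + 0.2*5.0 = 5.2
Dual objective at y_2 = 5.2: reduced costs (-0.4, -7.4), box minimizer x = (8.0, 8.0)
g(y_2) = b*y + (c1 - a1*y)*x1 + (c2 - a2*y)*x2 = 21*5.2 + (-0.4)*8.0 + (-7.4)*8.0 = 109.2 - 3.2 - 59.2 = 46.8


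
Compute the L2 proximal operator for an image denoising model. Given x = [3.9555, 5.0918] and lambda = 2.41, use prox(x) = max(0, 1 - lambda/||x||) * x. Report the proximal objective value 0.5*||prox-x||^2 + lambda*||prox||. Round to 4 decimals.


Step 1: Compute ||x||.
||x|| = 6.4477
Step 2: Compute scaling factor.
scale = max(0, 1 - 2.41/6.4477) = 0.6262
Step 3: prox(x) = [2.477, 3.1886]
||prox(x)|| = 4.0377
Step 4: Proximal objective.
0.5*||prox-x||^2 = 2.9041
lambda*||prox|| = 9.7309
Total = 12.6348


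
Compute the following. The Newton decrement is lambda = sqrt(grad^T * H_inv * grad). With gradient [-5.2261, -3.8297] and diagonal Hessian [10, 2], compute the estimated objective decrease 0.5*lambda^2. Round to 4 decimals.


Step 1: H is diagonal, so H^(-1) * g = [-0.5226, -1.9149].
Step 2: g^T H^(-1) g = sum_i g_i^2 / H_ii
  = (-5.2261)^2/10 + (-3.8297)^2/2
  = 2.7312 + 7.3333 = 10.0645
Step 3: Objective decrease = 0.5 * g^T H^(-1) g = 5.0323


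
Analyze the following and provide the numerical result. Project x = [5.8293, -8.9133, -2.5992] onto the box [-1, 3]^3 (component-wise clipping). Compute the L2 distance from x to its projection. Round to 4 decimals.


Project each component onto [-1, 3].
clip(5.8293) = 3.0, clip(-8.9133) = -1.0, clip(-2.5992) = -1.0
Projection = [3.0, -1.0, -1.0]
Squared diffs: [8.0049, 62.6203, 2.5574]
Distance = sqrt(73.1826) = 8.5547


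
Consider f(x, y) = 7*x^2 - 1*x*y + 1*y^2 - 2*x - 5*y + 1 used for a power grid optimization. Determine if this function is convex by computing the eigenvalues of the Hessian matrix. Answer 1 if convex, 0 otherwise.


The Hessian of f(x,y) = 7*x^2 - 1*x*y + 1*y^2 - 2*x - 5*y + 1 is:
H = [[14, -1], [-1, 2]]
Trace = 14 + 2 = 16
Determinant = 14*2 - (-1)^2 = 27
Discriminant = (16)^2 - 4*27 = 148.0
Eigenvalues: lambda_1 = 1.9172, lambda_2 = 14.0828
The function is convex.

1


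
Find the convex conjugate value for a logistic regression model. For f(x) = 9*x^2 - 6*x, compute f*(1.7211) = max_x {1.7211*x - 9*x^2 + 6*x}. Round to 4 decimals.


f*(y) = sup_x {y*x - a*x^2 - b*x} = sup_x {(y-b)*x - a*x^2}
FOC: (y - b) - 2a*x = 0 => x* = (y - b)/(2a)
x* = (1.7211 + 6)/(2*9) = 0.429
f*(1.7211) = (y-b)^2/(4a) = (1.7211 + 6)^2/(4*9)
= 59.6154/36 = 1.656


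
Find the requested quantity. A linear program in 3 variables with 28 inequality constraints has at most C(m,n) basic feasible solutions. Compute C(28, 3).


Each vertex corresponds to some choice of n active constraints out of m, so the number of vertices is at most C(m, n) = m! / (n!(m-n)!).
m = 28, n = 3
Numerator: 28 * 27 * 26
Denominator: 3! = 6
C(28, 3) = 3276


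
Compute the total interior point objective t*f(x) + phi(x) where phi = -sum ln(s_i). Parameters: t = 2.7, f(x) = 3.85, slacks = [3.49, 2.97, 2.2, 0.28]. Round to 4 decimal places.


Step 1: Compute log-barrier.
ln values: [1.2499, 1.0886, 0.7885, -1.273]
phi = -(1.2499 + 1.0886 + 0.7885 - 1.273) = -1.854
Step 2: Compute augmented objective.
t*f(x) = 2.7*3.85 = 10.395
Total = 10.395 - 1.854 = 8.541


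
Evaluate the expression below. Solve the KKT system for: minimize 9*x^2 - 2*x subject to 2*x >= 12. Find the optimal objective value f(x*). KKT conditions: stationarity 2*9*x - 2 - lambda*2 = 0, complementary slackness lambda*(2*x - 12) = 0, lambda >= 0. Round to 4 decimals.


Step 1: Try lambda = 0 (constraint inactive).
x_unc = 2/(2*9) = 0.1111
Check: 2*0.1111 = 0.2222 < 12 -- violated!
Step 2: Constraint must be active: 2*x = 12
x* = 12/2 = 6.0
lambda = (2*9*6.0 - 2)/2 = 53.0
Step 3: Compute optimal value.
f(x*) = 9*6.0^2 - 2*6.0 = 312.0


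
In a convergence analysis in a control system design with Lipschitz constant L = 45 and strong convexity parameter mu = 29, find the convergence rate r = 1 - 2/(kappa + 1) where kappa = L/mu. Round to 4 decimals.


Step 1: Compute the condition number.
kappa = L/mu = 45/29 = 1.5517
Step 2: Compute the convergence rate.
r = 1 - 2/(kappa + 1) = 1 - 2*mu/(L + mu) = (L - mu)/(L + mu) = 16/74 = 0.2162


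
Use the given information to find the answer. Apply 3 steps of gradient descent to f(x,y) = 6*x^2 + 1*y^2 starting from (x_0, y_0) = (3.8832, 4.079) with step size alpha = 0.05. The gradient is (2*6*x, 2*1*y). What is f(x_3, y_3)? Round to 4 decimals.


Gradient descent on f(x,y) = 6*x^2 + 1*y^2.
Starting point: (3.8832, 4.079), alpha = 0.05
Step 1: grad_x = 2*6*3.8832 = 46.5984, grad_y = 2*1*4.079 = 8.158
  x_1 = 3.8832 - 0.05*46.5984 = 1.5533
  y_1 = 4.079 - 0.05*8.158 = 3.6711
Step 2: grad_x = 2*6*1.5533 = 18.6394, grad_y = 2*1*3.6711 = 7.3422
  x_2 = 1.5533 - 0.05*18.6394 = 0.6213
  y_2 = 3.6711 - 0.05*7.3422 = 3.304
Step 3: grad_x = 2*6*0.6213 = 7.4557, grad_y = 2*1*3.304 = 6.608
  x_3 = 0.6213 - 0.05*7.4557 = 0.2485
  y_3 = 3.304 - 0.05*6.608 = 2.9736
f(0.2485, 2.9736) = 6*0.2485^2 + 1*2.9736^2 = 9.2128


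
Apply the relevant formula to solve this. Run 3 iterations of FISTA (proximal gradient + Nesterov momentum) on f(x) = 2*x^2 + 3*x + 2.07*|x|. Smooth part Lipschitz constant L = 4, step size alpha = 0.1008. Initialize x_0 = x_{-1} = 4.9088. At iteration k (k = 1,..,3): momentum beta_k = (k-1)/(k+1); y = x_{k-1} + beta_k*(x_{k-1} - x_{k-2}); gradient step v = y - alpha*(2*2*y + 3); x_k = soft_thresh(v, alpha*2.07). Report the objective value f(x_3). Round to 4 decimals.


FISTA on f(x) = 2*x^2 + 3*x + 2.07*|x|
L = 4, alpha = 0.1008
Iteration 1: beta = 0.0, y = 4.9088 + 0.0*(4.9088 - 4.9088) = 4.9088
  grad(y) = 22.6352, v = y - alpha*grad = 2.6272
  prox(v) = soft_thresh(2.6272, 0.2087) = 2.4185
Iteration 2: beta = 0.3333, y = 2.4185 + 0.3333*(2.4185 - 4.9088) = 1.5884
  grad(y) = 9.3537, v = y - alpha*grad = 0.6456
  prox(v) = soft_thresh(0.6456, 0.2087) = 0.4369
Iteration 3: beta = 0.5, y = 0.4369 + 0.5*(0.4369 - 2.4185) = -0.5539
  grad(y) = 0.7845, v = y - alpha*grad = -0.633
  prox(v) = soft_thresh(-0.633, 0.2087) = -0.4243
f(x_3) = 2*(-0.4243)^2 + 3*(-0.4243) + 2.07*|-0.4243| = -0.0345


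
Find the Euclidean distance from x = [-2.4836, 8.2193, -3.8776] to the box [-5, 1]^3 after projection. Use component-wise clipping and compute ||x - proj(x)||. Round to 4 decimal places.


Project each component onto [-5, 1].
clip(-2.4836) = -2.4836, clip(8.2193) = 1.0, clip(-3.8776) = -3.8776
Projection = [-2.4836, 1.0, -3.8776]
Squared diffs: [0.0, 52.1183, 0.0]
Distance = sqrt(52.1183) = 7.2193


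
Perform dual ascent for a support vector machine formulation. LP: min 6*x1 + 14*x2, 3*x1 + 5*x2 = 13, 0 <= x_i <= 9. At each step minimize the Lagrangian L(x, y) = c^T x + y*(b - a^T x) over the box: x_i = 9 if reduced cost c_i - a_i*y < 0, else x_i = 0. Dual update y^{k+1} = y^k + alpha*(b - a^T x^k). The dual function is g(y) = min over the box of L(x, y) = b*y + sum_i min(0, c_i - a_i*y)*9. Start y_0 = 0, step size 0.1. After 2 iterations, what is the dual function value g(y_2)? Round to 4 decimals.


Dual ascent for LP: min 6*x1 + 14*x2, 3*x1 + 5*x2 = 13, 0 <= x_i <= 9
Step 1: y^k = 0.0, reduced costs: (6.0, 14.0)
  x^k = (0.0, 0.0), subgradient = b - a^T x = 13.0
  y^{k+1} = 0.0 + 0.1*13.0 = 1.3
Step 2: y^k = 1.3, reduced costs: (2.1, 7.5)
  x^k = (0.0, 0.0), subgradient = b - a^T x = 13.0
  y^{k+1} = 1.3 + 0.1*13.0 = 2.6
Dual objective at y_2 = 2.6: reduced costs (-1.8, 1.0), box minimizer x = (9.0, 0.0)
g(y_2) = b*y + (c1 - a1*y)*x1 + (c2 - a2*y)*x2 = 13*2.6 + (-1.8)*9.0 + 1.0*0.0 = 33.8 - 16.2 + 0.0 = 17.6


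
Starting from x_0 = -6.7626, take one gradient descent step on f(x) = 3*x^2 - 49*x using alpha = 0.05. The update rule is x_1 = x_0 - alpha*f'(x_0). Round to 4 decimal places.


We compute the gradient at x_0 and apply the update.
f'(x) = 6*x - 49
f'(-6.7626) = 6*-6.7626 - 49 = -89.5756
x_1 = -6.7626 - 0.05*-89.5756 = -2.2838


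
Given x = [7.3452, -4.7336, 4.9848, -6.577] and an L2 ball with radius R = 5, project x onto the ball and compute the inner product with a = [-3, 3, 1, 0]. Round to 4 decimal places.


Step 1: Compute ||x|| (intermediates to 6 decimals).
||x|| = sqrt(7.3452^2 + (-4.7336)^2 + 4.9848^2 + (-6.577)^2) = 12.019322
Step 2: Project.
Since ||x|| > R, scale = R/||x|| = 5/12.019322 = 0.415997, proj(x) = scale * x
proj(x) = [3.055581, -1.969163, 2.073662, -2.736012]
Step 3: Dot product.
a^T * proj(x) = -3*3.055581 + 3*(-1.969163) + 1*2.073662 + 0*(-2.736012) = -13.0006


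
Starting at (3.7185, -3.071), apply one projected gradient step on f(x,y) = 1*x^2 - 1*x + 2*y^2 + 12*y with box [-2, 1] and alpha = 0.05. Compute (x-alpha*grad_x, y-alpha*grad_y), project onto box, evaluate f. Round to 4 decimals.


Step 1: Compute gradient at (3.7185, -3.071).
grad_x = 2*1*3.7185 - 1 = 6.437
grad_y = 2*2*-3.071 + 12 = -0.284
Step 2: Gradient step.
x_raw = 3.7185 - 0.05*6.437 = 3.3967
y_raw = -3.071 - 0.05*-0.284 = -3.0568
Step 3: Project onto [-2, 1].
x_proj = clip(3.3967) = 1.0
y_proj = clip(-3.0568) = -2.0
Step 4: Evaluate f.
f(1.0, -2.0) = -16.0


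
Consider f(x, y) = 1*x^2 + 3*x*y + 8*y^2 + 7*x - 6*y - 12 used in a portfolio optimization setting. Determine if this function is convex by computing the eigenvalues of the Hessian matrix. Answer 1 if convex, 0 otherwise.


The Hessian of f(x,y) = 1*x^2 + 3*x*y + 8*y^2 + 7*x - 6*y - 12 is:
H = [[2, 3], [3, 16]]
Trace = 2 + 16 = 18
Determinant = 2*16 - (3)^2 = 23
Discriminant = (18)^2 - 4*23 = 232.0
Eigenvalues: lambda_1 = 1.3842, lambda_2 = 16.6158
The function is convex.

1


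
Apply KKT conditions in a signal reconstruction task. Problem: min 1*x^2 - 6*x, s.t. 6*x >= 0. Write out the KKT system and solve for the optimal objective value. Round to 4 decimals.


Step 1: Try lambda = 0 (constraint inactive).
Stationarity: 2*1*x - 6 = 0
x* = 6/(2*1) = 3.0
Check constraint: 6*3.0 = 18.0 >= 0 -- satisfied.
Step 2: Compute optimal value.
f(x*) = 1*3.0^2 - 6*3.0 = -9.0


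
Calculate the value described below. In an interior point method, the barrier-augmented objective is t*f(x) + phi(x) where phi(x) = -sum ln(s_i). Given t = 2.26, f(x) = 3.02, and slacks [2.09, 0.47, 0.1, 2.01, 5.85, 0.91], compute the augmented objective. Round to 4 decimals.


Step 1: Compute log-barrier.
ln values: [0.7372, -0.755, -2.3026, 0.6981, 1.7664, -0.0943]
phi = -(0.7372 - 0.755 - 2.3026 + 0.6981 + 1.7664 - 0.0943) = -0.0498
Step 2: Compute augmented objective.
t*f(x) = 2.26*3.02 = 6.8252
Total = 6.8252 - 0.0498 = 6.7754


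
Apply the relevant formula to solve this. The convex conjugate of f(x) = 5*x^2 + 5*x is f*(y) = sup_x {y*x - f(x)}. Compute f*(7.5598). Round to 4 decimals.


f*(y) = sup_x {y*x - a*x^2 - b*x} = sup_x {(y-b)*x - a*x^2}
FOC: (y - b) - 2a*x = 0 => x* = (y - b)/(2a)
x* = (7.5598 - 5)/(2*5) = 0.256
f*(7.5598) = (y-b)^2/(4a) = (7.5598 - 5)^2/(4*5)
= 6.5526/20 = 0.3276


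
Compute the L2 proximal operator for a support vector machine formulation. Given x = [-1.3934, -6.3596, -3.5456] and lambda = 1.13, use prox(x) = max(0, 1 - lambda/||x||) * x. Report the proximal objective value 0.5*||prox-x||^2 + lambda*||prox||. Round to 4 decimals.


Step 1: Compute ||x||.
||x|| = 7.4133
Step 2: Compute scaling factor.
scale = max(0, 1 - 1.13/7.4133) = 0.8476
Step 3: prox(x) = [-1.181, -5.3902, -3.0052]
||prox(x)|| = 6.2833
Step 4: Proximal objective.
0.5*||prox-x||^2 = 0.6385
lambda*||prox|| = 7.1001
Total = 7.7386


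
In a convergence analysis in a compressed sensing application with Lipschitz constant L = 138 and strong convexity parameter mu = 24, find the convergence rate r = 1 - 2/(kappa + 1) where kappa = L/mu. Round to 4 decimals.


Step 1: Compute the condition number.
kappa = L/mu = 138/24 = 5.75
Step 2: Compute the convergence rate.
r = 1 - 2/(kappa + 1) = 1 - 2*mu/(L + mu) = (L - mu)/(L + mu) = 114/162 = 0.7037


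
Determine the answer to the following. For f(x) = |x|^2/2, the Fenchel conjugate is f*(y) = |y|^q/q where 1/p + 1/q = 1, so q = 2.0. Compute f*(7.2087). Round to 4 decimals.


The conjugate exponent q satisfies 1/p + 1/q = 1.
p = 2, so q = 2/(2 - 1) = 2.0
|y|^q = 7.2087^2.0 = 51.9654
f*(7.2087) = 51.9654 / 2.0 = 25.9827


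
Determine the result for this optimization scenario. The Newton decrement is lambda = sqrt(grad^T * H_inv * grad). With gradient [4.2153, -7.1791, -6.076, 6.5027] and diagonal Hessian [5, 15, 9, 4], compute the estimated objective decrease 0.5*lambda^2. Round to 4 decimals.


Step 1: H is diagonal, so H^(-1) * g = [0.8431, -0.4786, -0.6751, 1.6257].
Step 2: g^T H^(-1) g = sum_i g_i^2 / H_ii
  = (4.2153)^2/5 + (-7.1791)^2/15 + (-6.076)^2/9 + (6.5027)^2/4
  = 3.5538 + 3.436 + 4.102 + 10.5713 = 21.663
Step 3: Objective decrease = 0.5 * g^T H^(-1) g = 10.8315


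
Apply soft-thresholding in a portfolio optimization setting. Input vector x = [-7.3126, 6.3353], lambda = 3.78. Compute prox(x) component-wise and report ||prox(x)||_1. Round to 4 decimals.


Soft-thresholding with lambda = 3.78:
prox(-7.3126) = sign(-7.3126)*max(|-7.3126| - 3.78, 0) = -3.5326
prox(6.3353) = sign(6.3353)*max(|6.3353| - 3.78, 0) = 2.5553
prox(x) = [-3.5326, 2.5553]
||prox(x)||_1 = 3.5326 + 2.5553 = 6.0879


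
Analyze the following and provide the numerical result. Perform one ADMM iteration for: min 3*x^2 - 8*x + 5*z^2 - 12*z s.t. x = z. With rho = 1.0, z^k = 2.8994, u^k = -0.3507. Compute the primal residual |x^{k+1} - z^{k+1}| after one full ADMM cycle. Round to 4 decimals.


ADMM iteration with rho = 1.0, z^k = 2.8994, u^k = -0.3507
Step 1: x-update.
Minimize 3*x^2 - 8*x + (1.0/2)*(x - 2.8994 - 0.3507)^2
FOC: (2*3 + 1.0)*x = 8 + 1.0*(2.8994 + 0.3507)
x^{k+1} = 1.6072
Step 2: z-update.
Minimize 5*z^2 - 12*z + (1.0/2)*(1.6072 - z - 0.3507)^2
FOC: (2*5 + 1.0)*z = 12 + 1.0*(1.6072 - 0.3507)
z^{k+1} = 1.2051
Step 3: u-update.
u^{k+1} = -0.3507 + 1.6072 - 1.2051 = 0.0513
Step 4: Primal residual = |1.6072 - 1.2051| = 0.402


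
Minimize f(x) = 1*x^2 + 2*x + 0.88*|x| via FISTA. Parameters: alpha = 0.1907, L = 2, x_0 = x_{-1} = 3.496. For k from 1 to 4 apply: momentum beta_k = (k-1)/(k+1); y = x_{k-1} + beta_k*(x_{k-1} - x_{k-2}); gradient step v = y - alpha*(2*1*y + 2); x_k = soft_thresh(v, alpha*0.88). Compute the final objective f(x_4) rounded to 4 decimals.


FISTA on f(x) = 1*x^2 + 2*x + 0.88*|x|
L = 2, alpha = 0.1907
Iteration 1: beta = 0.0, y = 3.496 + 0.0*(3.496 - 3.496) = 3.496
  grad(y) = 8.992, v = y - alpha*grad = 1.7812
  prox(v) = soft_thresh(1.7812, 0.1678) = 1.6134
Iteration 2: beta = 0.3333, y = 1.6134 + 0.3333*(1.6134 - 3.496) = 0.9859
  grad(y) = 3.9718, v = y - alpha*grad = 0.2285
  prox(v) = soft_thresh(0.2285, 0.1678) = 0.0606
Iteration 3: beta = 0.5, y = 0.0606 + 0.5*(0.0606 - 1.6134) = -0.7157
  grad(y) = 0.5685, v = y - alpha*grad = -0.8242
  prox(v) = soft_thresh(-0.8242, 0.1678) = -0.6563
Iteration 4: beta = 0.6, y = -0.6563 + 0.6*(-0.6563 - 0.0606) = -1.0865
  grad(y) = -0.1731, v = y - alpha*grad = -1.0535
  prox(v) = soft_thresh(-1.0535, 0.1678) = -0.8857
f(x_4) = 1*(-0.8857)^2 + 2*(-0.8857) + 0.88*|-0.8857| = -0.2075


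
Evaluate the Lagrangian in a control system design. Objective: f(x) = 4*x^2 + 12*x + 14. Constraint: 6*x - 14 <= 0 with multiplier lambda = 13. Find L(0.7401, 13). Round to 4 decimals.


Step 1: Evaluate f(x).
f(0.7401) = 4*0.7401^2 + 12*0.7401 + 14 = 25.0722
Step 2: Evaluate g(x).
g(0.7401) = 6*0.7401 - 14 = -9.5594
Step 3: Compute Lagrangian.
L = 25.0722 + 13*-9.5594 = -99.2


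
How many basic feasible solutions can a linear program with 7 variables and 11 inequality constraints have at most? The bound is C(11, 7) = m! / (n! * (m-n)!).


Each vertex corresponds to some choice of n active constraints out of m, so the number of vertices is at most C(m, n) = m! / (n!(m-n)!).
m = 11, n = 7
Numerator: 11 * 10 * 9 * 8 * 7 * 6 * 5
Denominator: 7! = 5040
C(11, 7) = 330


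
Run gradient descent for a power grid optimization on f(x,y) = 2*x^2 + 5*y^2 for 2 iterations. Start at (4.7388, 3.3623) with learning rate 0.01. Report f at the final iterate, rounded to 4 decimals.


Gradient descent on f(x,y) = 2*x^2 + 5*y^2.
Starting point: (4.7388, 3.3623), alpha = 0.01
Step 1: grad_x = 2*2*4.7388 = 18.9552, grad_y = 2*5*3.3623 = 33.623
  x_1 = 4.7388 - 0.01*18.9552 = 4.5492
  y_1 = 3.3623 - 0.01*33.623 = 3.0261
Step 2: grad_x = 2*2*4.5492 = 18.197, grad_y = 2*5*3.0261 = 30.2607
  x_2 = 4.5492 - 0.01*18.197 = 4.3673
  y_2 = 3.0261 - 0.01*30.2607 = 2.7235
f(4.3673, 2.7235) = 2*4.3673^2 + 5*2.7235^2 = 75.2325


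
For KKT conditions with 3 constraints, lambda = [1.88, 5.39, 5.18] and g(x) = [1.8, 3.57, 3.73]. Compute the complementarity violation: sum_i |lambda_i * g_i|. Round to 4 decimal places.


KKT complementary slackness check:
lambda_1 * g_1 = 1.88 * 1.8 = 3.384
lambda_2 * g_2 = 5.39 * 3.57 = 19.2423
lambda_3 * g_3 = 5.18 * 3.73 = 19.3214
Total violation = 3.384 + 19.2423 + 19.3214 = 41.9477


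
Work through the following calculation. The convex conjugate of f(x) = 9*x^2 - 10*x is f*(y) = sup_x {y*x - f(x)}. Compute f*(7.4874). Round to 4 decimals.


f*(y) = sup_x {y*x - a*x^2 - b*x} = sup_x {(y-b)*x - a*x^2}
FOC: (y - b) - 2a*x = 0 => x* = (y - b)/(2a)
x* = (7.4874 + 10)/(2*9) = 0.9715
f*(7.4874) = (y-b)^2/(4a) = (7.4874 + 10)^2/(4*9)
= 305.8092/36 = 8.4947


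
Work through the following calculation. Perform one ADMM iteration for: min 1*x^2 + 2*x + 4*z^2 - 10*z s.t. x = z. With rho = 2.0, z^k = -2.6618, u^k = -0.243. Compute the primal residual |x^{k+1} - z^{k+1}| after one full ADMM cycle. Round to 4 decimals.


ADMM iteration with rho = 2.0, z^k = -2.6618, u^k = -0.243
Step 1: x-update.
Minimize 1*x^2 + 2*x + (2.0/2)*(x + 2.6618 - 0.243)^2
FOC: (2*1 + 2.0)*x = -2 + 2.0*(-2.6618 + 0.243)
x^{k+1} = -1.7094
Step 2: z-update.
Minimize 4*z^2 - 10*z + (2.0/2)*(-1.7094 - z - 0.243)^2
FOC: (2*4 + 2.0)*z = 10 + 2.0*(-1.7094 - 0.243)
z^{k+1} = 0.6095
Step 3: u-update.
u^{k+1} = -0.243 - 1.7094 - 0.6095 = -2.5619
Step 4: Primal residual = |-1.7094 - 0.6095| = 2.3189


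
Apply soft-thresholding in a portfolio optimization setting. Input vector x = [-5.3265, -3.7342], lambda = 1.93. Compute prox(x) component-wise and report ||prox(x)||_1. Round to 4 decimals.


Soft-thresholding with lambda = 1.93:
prox(-5.3265) = sign(-5.3265)*max(|-5.3265| - 1.93, 0) = -3.3965
prox(-3.7342) = sign(-3.7342)*max(|-3.7342| - 1.93, 0) = -1.8042
prox(x) = [-3.3965, -1.8042]
||prox(x)||_1 = 3.3965 + 1.8042 = 5.2007


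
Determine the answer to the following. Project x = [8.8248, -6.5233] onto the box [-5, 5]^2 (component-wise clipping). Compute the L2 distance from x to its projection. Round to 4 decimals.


Project each component onto [-5, 5].
clip(8.8248) = 5.0, clip(-6.5233) = -5.0
Projection = [5.0, -5.0]
Squared diffs: [14.6291, 2.3204]
Distance = sqrt(16.9495) = 4.117


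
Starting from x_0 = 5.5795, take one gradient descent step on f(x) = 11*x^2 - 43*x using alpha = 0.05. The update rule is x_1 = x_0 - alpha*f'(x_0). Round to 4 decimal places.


We compute the gradient at x_0 and apply the update.
f'(x) = 22*x - 43
f'(5.5795) = 22*5.5795 - 43 = 79.749
x_1 = 5.5795 - 0.05*79.749 = 1.5921


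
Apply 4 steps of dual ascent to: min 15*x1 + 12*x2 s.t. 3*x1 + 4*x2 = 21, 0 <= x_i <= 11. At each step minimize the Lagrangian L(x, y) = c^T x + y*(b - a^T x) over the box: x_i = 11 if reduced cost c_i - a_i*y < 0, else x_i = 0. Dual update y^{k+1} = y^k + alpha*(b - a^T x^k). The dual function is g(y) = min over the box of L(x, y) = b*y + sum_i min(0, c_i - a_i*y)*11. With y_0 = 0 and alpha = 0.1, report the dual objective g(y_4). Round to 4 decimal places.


Dual ascent for LP: min 15*x1 + 12*x2, 3*x1 + 4*x2 = 21, 0 <= x_i <= 11
Step 1: y^k = 0.0, reduced costs: (15.0, 12.0)
  x^k = (0.0, 0.0), subgradient = b - a^T x = 21.0
  y^{k+1} = 0.0 + 0.1*21.0 = 2.1
Step 2: y^k = 2.1, reduced costs: (8.7, 3.6)
  x^k = (0.0, 0.0), subgradient = b - a^T x = 21.0
  y^{k+1} = 2.1 + 0.1*21.0 = 4.2
Step 3: y^k = 4.2, reduced costs: (2.4, -4.8)
  x^k = (0.0, 11.0), subgradient = b - a^T x = -23.0
  y^{k+1} = 4.2 + 0.1*-23.0 = 1.9
Step 4: y^k = 1.9, reduced costs: (9.3, 4.4)
  x^k = (0.0, 0.0), subgradient = b - a^T x = 21.0
  y^{k+1} = 1.9 + 0.1*21.0 = 4.0
Dual objective at y_4 = 4.0: reduced costs (3.0, -4.0), box minimizer x = (0.0, 11.0)
g(y_4) = b*y + (c1 - a1*y)*x1 + (c2 - a2*y)*x2 = 21*4.0 + 3.0*0.0 + (-4.0)*11.0 = 84.0 + 0.0 - 44.0 = 40.0


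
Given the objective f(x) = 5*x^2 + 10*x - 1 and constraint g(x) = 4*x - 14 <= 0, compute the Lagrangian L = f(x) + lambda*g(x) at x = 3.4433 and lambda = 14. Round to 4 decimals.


Step 1: Evaluate f(x).
f(3.4433) = 5*3.4433^2 + 10*3.4433 - 1 = 92.7146
Step 2: Evaluate g(x).
g(3.4433) = 4*3.4433 - 14 = -0.2268
Step 3: Compute Lagrangian.
L = 92.7146 + 14*-0.2268 = 89.5394


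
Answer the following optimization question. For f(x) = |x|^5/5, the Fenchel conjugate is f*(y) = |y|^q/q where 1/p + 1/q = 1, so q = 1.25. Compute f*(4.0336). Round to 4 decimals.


The conjugate exponent q satisfies 1/p + 1/q = 1.
p = 5, so q = 5/(5 - 1) = 1.25
|y|^q = 4.0336^1.25 = 5.7163
f*(4.0336) = 5.7163 / 1.25 = 4.5731


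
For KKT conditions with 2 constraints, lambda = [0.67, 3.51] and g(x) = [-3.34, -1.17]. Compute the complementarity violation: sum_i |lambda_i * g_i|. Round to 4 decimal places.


KKT complementary slackness check:
lambda_1 * g_1 = 0.67 * -3.34 = -2.2378
lambda_2 * g_2 = 3.51 * -1.17 = -4.1067
Total violation = 2.2378 + 4.1067 = 6.3445


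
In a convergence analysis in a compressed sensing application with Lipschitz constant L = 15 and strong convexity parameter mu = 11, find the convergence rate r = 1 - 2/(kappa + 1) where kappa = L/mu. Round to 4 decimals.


Step 1: Compute the condition number.
kappa = L/mu = 15/11 = 1.3636
Step 2: Compute the convergence rate.
r = 1 - 2/(kappa + 1) = 1 - 2*mu/(L + mu) = (L - mu)/(L + mu) = 4/26 = 0.1538


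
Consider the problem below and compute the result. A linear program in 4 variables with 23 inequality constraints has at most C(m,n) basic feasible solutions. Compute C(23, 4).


Each vertex corresponds to some choice of n active constraints out of m, so the number of vertices is at most C(m, n) = m! / (n!(m-n)!).
m = 23, n = 4
Numerator: 23 * 22 * 21 * 20
Denominator: 4! = 24
C(23, 4) = 8855


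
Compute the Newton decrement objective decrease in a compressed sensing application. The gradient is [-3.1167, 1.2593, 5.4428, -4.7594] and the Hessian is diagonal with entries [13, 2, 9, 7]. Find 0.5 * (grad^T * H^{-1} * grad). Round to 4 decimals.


Step 1: H is diagonal, so H^(-1) * g = [-0.2397, 0.6297, 0.6048, -0.6799].
Step 2: g^T H^(-1) g = sum_i g_i^2 / H_ii
  = (-3.1167)^2/13 + (1.2593)^2/2 + (5.4428)^2/9 + (-4.7594)^2/7
  = 0.7472 + 0.7929 + 3.2916 + 3.236 = 8.0677
Step 3: Objective decrease = 0.5 * g^T H^(-1) g = 4.0338


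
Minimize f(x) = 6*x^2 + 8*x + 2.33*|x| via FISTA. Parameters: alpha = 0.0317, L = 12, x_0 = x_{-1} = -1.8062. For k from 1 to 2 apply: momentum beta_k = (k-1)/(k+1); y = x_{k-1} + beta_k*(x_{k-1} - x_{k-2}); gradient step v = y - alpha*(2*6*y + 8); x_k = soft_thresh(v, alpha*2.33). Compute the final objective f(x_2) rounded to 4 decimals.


FISTA on f(x) = 6*x^2 + 8*x + 2.33*|x|
L = 12, alpha = 0.0317
Iteration 1: beta = 0.0, y = -1.8062 + 0.0*(-1.8062 + 1.8062) = -1.8062
  grad(y) = -13.6744, v = y - alpha*grad = -1.3727
  prox(v) = soft_thresh(-1.3727, 0.0739) = -1.2989
Iteration 2: beta = 0.3333, y = -1.2989 + 0.3333*(-1.2989 + 1.8062) = -1.1297
  grad(y) = -5.557, v = y - alpha*grad = -0.9536
  prox(v) = soft_thresh(-0.9536, 0.0739) = -0.8797
f(x_2) = 6*(-0.8797)^2 + 8*(-0.8797) + 2.33*|-0.8797| = -0.3445
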